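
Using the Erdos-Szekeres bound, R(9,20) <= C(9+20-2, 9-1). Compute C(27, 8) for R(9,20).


R(9,20) <= C(9+20-2, 9-1) = C(27, 8)
C(27, 8) = 27! / (8! * 19!)
= 2220075

2220075


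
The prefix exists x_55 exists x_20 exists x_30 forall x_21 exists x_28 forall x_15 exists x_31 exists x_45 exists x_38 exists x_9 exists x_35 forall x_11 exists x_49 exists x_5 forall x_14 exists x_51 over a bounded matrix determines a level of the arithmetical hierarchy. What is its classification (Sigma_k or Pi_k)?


Leading quantifier is exists, so the class is Sigma.
Number of quantifier blocks = alternations + 1 = 8 + 1 = 9.
Classification: Sigma_9

Sigma_9


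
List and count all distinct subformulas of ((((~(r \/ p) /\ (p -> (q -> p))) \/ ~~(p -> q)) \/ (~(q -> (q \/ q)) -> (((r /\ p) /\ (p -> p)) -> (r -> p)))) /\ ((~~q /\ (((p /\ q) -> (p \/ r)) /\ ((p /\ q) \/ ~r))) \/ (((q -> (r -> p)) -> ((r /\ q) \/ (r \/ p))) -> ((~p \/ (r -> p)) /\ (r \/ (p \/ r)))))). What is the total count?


Formula: ((((~(r \/ p) /\ (p -> (q -> p))) \/ ~~(p -> q)) \/ (~(q -> (q \/ q)) -> (((r /\ p) /\ (p -> p)) -> (r -> p)))) /\ ((~~q /\ (((p /\ q) -> (p \/ r)) /\ ((p /\ q) \/ ~r))) \/ (((q -> (r -> p)) -> ((r /\ q) \/ (r \/ p))) -> ((~p \/ (r -> p)) /\ (r \/ (p \/ r))))))
Subformulas found:
  1. r
  2. p
  3. q
  4. ~p
  5. ~r
  6. ~q
  7. ~~q
  8. (r /\ p)
  9. (p /\ q)
  10. (r -> p)
  11. (q -> p)
  12. (p -> p)
  13. (p -> q)
  14. (r /\ q)
  15. (r \/ p)
  16. (q \/ q)
  17. (p \/ r)
  18. ~(p -> q)
  19. ~(r \/ p)
  20. ~~(p -> q)
  21. (q -> (q \/ q))
  22. (q -> (r -> p))
  23. (r \/ (p \/ r))
  24. (p -> (q -> p))
  25. ((p /\ q) \/ ~r)
  26. ~(q -> (q \/ q))
  27. (~p \/ (r -> p))
  28. ((r /\ p) /\ (p -> p))
  29. ((p /\ q) -> (p \/ r))
  30. ((r /\ q) \/ (r \/ p))
  31. (~(r \/ p) /\ (p -> (q -> p)))
  32. (((r /\ p) /\ (p -> p)) -> (r -> p))
  33. ((~p \/ (r -> p)) /\ (r \/ (p \/ r)))
  34. ((q -> (r -> p)) -> ((r /\ q) \/ (r \/ p)))
  35. (((p /\ q) -> (p \/ r)) /\ ((p /\ q) \/ ~r))
  36. ((~(r \/ p) /\ (p -> (q -> p))) \/ ~~(p -> q))
  37. (~~q /\ (((p /\ q) -> (p \/ r)) /\ ((p /\ q) \/ ~r)))
  38. (~(q -> (q \/ q)) -> (((r /\ p) /\ (p -> p)) -> (r -> p)))
  39. (((q -> (r -> p)) -> ((r /\ q) \/ (r \/ p))) -> ((~p \/ (r -> p)) /\ (r \/ (p \/ r))))
  40. (((~(r \/ p) /\ (p -> (q -> p))) \/ ~~(p -> q)) \/ (~(q -> (q \/ q)) -> (((r /\ p) /\ (p -> p)) -> (r -> p))))
  41. ((~~q /\ (((p /\ q) -> (p \/ r)) /\ ((p /\ q) \/ ~r))) \/ (((q -> (r -> p)) -> ((r /\ q) \/ (r \/ p))) -> ((~p \/ (r -> p)) /\ (r \/ (p \/ r)))))
  42. ((((~(r \/ p) /\ (p -> (q -> p))) \/ ~~(p -> q)) \/ (~(q -> (q \/ q)) -> (((r /\ p) /\ (p -> p)) -> (r -> p)))) /\ ((~~q /\ (((p /\ q) -> (p \/ r)) /\ ((p /\ q) \/ ~r))) \/ (((q -> (r -> p)) -> ((r /\ q) \/ (r \/ p))) -> ((~p \/ (r -> p)) /\ (r \/ (p \/ r))))))
Total distinct subformulas = 42

42


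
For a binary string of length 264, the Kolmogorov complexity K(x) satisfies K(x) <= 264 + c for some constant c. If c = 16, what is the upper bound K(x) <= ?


K(x) <= |x| + c = 264 + 16 = 280

280


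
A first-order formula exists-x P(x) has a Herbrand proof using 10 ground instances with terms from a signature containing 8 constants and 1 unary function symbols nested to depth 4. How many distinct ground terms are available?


Herbrand terms by depth:
Depth 0: 8 constants
Depth 1: 8 new terms (running total: 16)
Depth 2: 8 new terms (running total: 24)
Depth 3: 8 new terms (running total: 32)
Depth 4: 8 new terms (running total: 40)
Total distinct ground terms = 40

40


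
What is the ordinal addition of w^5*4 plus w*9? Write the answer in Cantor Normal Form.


Ordinal addition w^5*4 + w*9:
Leading exponent of alpha (5) > leading exponent of beta (1).
Since alpha's term has higher exponent than beta's leading term,
the sum is simply alpha followed by beta.
Result = w^5*4 + w*9

w^5*4 + w*9


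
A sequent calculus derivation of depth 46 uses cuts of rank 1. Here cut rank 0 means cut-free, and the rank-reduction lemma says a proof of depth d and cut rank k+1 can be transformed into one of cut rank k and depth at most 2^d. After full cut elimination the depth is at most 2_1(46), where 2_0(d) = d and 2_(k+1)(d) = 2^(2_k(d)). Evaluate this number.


Each rank reduction sends depth d to at most 2^d; cut rank r needs r reductions.
2_0(46) = 46
2_1(46) = 2^46 = 70368744177664
Cut-free depth bound = 70368744177664

70368744177664


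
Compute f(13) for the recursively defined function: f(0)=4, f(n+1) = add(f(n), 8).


f(0) = 4
f(1) = add(f(0), 8) = add(4, 8) = 12
f(2) = add(f(1), 8) = add(12, 8) = 20
f(3) = add(f(2), 8) = add(20, 8) = 28
f(4) = add(f(3), 8) = add(28, 8) = 36
f(5) = add(f(4), 8) = add(36, 8) = 44
f(6) = add(f(5), 8) = add(44, 8) = 52
f(7) = add(f(6), 8) = add(52, 8) = 60
f(8) = add(f(7), 8) = add(60, 8) = 68
f(9) = add(f(8), 8) = add(68, 8) = 76
f(10) = add(f(9), 8) = add(76, 8) = 84
f(11) = add(f(10), 8) = add(84, 8) = 92
f(12) = add(f(11), 8) = add(92, 8) = 100
f(13) = add(f(12), 8) = add(100, 8) = 108


108


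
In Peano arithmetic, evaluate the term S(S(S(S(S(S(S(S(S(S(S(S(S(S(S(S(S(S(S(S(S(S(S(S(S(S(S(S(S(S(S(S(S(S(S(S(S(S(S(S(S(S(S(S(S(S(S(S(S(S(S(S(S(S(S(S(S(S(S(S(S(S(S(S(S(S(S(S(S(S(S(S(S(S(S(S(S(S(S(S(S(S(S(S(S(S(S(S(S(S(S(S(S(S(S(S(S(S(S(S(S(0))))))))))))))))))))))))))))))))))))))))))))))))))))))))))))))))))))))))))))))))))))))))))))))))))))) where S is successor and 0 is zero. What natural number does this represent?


Counting successors applied to 0:
101 applications of S to 0 = 101

101


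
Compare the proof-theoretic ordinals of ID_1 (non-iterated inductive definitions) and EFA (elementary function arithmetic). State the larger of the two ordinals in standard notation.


Proof-theoretic ordinal of ID_1 (non-iterated inductive definitions): psi_0(epsilon_{Omega+1})
Proof-theoretic ordinal of EFA (elementary function arithmetic): omega^3
Comparing: omega^3 < psi_0(epsilon_{Omega+1}).
The larger ordinal is psi_0(epsilon_{Omega+1}) (from ID_1 (non-iterated inductive definitions)).

psi_0(epsilon_{Omega+1})


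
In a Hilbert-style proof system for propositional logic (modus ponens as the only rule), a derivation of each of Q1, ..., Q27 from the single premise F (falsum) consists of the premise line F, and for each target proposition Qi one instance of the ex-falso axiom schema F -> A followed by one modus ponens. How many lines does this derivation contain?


Ex falso, line by line:
- 1 premise line (F)
- 27 targets, each needing 1 axiom instance (F -> Qi) + 1 MP = 2 lines: 2 * 27 = 54
Total = 1 + 54 = 55 lines.

55


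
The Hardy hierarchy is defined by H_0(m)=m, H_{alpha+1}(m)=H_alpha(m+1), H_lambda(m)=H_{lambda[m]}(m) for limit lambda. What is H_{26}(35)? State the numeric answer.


H_26(35):
For finite ordinals k, H_k(n) = n + k (each successor step adds 1).
H_26(35) = 35 + 26 = 61

61


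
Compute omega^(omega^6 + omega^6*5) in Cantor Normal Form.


omega^(omega^6 + omega^6*5):
Both terms of the exponent have the same exponent 6, so they merge: omega^6 + omega^6*5 = omega^6*(1+5) = omega^6*6.
omega raised to a CNF ordinal is a single CNF term: Result = omega^(omega^6*6)

omega^(omega^6*6)


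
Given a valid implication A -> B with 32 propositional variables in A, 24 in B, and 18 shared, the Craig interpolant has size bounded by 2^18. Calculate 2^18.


Shared atoms = 18
Craig interpolant size bound = 2^18
= 262144

262144


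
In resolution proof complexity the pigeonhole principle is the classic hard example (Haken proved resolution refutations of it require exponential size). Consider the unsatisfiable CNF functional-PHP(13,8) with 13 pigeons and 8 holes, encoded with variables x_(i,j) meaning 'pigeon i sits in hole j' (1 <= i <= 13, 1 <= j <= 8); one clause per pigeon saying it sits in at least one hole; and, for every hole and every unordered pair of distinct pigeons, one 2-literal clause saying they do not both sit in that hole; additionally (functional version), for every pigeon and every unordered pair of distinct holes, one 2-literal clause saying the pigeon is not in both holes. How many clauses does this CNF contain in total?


functional-PHP(13,8): 13 pigeons, 8 holes, 13*8 = 104 variables.
- pigeon clauses: one per pigeon -> 13 clauses
- hole clauses: 8 holes * C(13,2) = 8 * 78 -> 624 clauses
- functional clauses: 13 pigeons * C(8,2) = 13 * 28 -> 364 clauses
Total clauses = 13 + 624 + 364 = 1001

1001


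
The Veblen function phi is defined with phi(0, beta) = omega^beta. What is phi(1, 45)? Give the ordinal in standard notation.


phi(1, 45):
phi(1, beta) = epsilon_beta (the beta-th epsilon number).
phi(1, 45) = epsilon_45

epsilon_45


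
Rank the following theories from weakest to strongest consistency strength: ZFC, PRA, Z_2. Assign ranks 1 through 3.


Ordering by consistency strength:
1. PRA
2. Z_2
3. ZFC


ZFC=3, PRA=1, Z_2=2


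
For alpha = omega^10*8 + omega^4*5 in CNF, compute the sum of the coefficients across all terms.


CNF: omega^10*8 + omega^4*5
Coefficients: 8 + 5 = 13

13


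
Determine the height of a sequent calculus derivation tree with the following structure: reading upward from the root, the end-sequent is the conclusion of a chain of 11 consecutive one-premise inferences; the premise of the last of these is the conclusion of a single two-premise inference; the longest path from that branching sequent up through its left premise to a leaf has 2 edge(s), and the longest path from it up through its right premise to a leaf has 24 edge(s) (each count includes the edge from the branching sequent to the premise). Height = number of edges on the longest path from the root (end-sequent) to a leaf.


Longest path through the left premise: 2 edges (measured from the branching sequent)
Longest path through the right premise: 24 edges
Height of the subtree rooted at the branching sequent: max(2, 24) = 24
The branching sequent sits 11 edges above the root (the chain of one-premise inferences), so height = 24 + 11 = 35

35


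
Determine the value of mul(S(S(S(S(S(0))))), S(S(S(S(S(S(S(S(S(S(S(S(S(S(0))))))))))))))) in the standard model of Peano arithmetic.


mul(S^5(0), S^14(0)):
S^5(0) = 5
S^14(0) = 14
5 * 14 = 70

70


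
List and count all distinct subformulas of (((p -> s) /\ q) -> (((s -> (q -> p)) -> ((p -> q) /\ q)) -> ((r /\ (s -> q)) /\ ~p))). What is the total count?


Formula: (((p -> s) /\ q) -> (((s -> (q -> p)) -> ((p -> q) /\ q)) -> ((r /\ (s -> q)) /\ ~p)))
Subformulas found:
  1. r
  2. q
  3. s
  4. p
  5. ~p
  6. (p -> s)
  7. (q -> p)
  8. (s -> q)
  9. (p -> q)
  10. (r /\ (s -> q))
  11. ((p -> q) /\ q)
  12. ((p -> s) /\ q)
  13. (s -> (q -> p))
  14. ((r /\ (s -> q)) /\ ~p)
  15. ((s -> (q -> p)) -> ((p -> q) /\ q))
  16. (((s -> (q -> p)) -> ((p -> q) /\ q)) -> ((r /\ (s -> q)) /\ ~p))
  17. (((p -> s) /\ q) -> (((s -> (q -> p)) -> ((p -> q) /\ q)) -> ((r /\ (s -> q)) /\ ~p)))
Total distinct subformulas = 17

17


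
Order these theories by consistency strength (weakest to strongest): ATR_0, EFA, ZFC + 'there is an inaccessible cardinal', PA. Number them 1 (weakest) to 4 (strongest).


Ordering by consistency strength:
1. EFA
2. PA
3. ATR_0
4. ZFC + 'there is an inaccessible cardinal'


ATR_0=3, EFA=1, ZFC + 'there is an inaccessible cardinal'=4, PA=2


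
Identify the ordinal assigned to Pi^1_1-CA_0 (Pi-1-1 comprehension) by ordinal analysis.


The proof-theoretic ordinal of Pi^1_1-CA_0 (Pi-1-1 comprehension) is a standard result in ordinal analysis.
This ordinal is the supremum of order types of primitive recursive well-orderings
that the theory can prove to be well-ordered.
For Pi^1_1-CA_0 (Pi-1-1 comprehension), the proof-theoretic ordinal is psi_0(Omega_omega).

psi_0(Omega_omega)


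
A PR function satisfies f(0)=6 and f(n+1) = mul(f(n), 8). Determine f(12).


f(0) = 6
f(1) = mul(f(0), 8) = mul(6, 8) = 48
f(2) = mul(f(1), 8) = mul(48, 8) = 384
f(3) = mul(f(2), 8) = mul(384, 8) = 3072
f(4) = mul(f(3), 8) = mul(3072, 8) = 24576
f(5) = mul(f(4), 8) = mul(24576, 8) = 196608
f(6) = mul(f(5), 8) = mul(196608, 8) = 1572864
f(7) = mul(f(6), 8) = mul(1572864, 8) = 12582912
f(8) = mul(f(7), 8) = mul(12582912, 8) = 100663296
f(9) = mul(f(8), 8) = mul(100663296, 8) = 805306368
f(10) = mul(f(9), 8) = mul(805306368, 8) = 6442450944
f(11) = mul(f(10), 8) = mul(6442450944, 8) = 51539607552
f(12) = mul(f(11), 8) = mul(51539607552, 8) = 412316860416


412316860416


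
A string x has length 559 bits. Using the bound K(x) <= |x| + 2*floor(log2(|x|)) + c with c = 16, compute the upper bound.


floor(log2(559)) = 9
2 * 9 = 18
K(x) <= 559 + 18 + 16 = 593

593


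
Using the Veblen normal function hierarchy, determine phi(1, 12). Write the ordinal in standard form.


phi(1, 12):
phi(1, beta) = epsilon_beta (the beta-th epsilon number).
phi(1, 12) = epsilon_12

epsilon_12


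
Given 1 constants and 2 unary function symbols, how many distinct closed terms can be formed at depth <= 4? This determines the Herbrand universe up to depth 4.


Herbrand terms by depth:
Depth 0: 1 constants
Depth 1: 2 new terms (running total: 3)
Depth 2: 4 new terms (running total: 7)
Depth 3: 8 new terms (running total: 15)
Depth 4: 16 new terms (running total: 31)
Total distinct ground terms = 31

31


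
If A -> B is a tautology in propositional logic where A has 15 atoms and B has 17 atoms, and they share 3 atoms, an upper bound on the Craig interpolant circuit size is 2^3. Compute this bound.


Shared atoms = 3
Craig interpolant size bound = 2^3
= 8

8


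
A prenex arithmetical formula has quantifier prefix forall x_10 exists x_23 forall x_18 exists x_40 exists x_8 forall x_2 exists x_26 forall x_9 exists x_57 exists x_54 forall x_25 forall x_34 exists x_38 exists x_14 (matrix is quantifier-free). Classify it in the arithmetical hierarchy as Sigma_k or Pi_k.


Leading quantifier is forall, so the class is Pi.
Number of quantifier blocks = alternations + 1 = 9 + 1 = 10.
Classification: Pi_10

Pi_10


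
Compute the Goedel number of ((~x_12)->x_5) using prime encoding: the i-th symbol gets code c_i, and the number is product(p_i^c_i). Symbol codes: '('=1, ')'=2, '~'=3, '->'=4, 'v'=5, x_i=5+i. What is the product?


Formula: ((~x_12)->x_5)
Symbol codes: [1, 1, 3, 17, 2, 4, 10, 2]
Primes: [2, 3, 5, 7, 11, 13, 17, 19]
p_1^1 = 2^1 = 2
p_2^1 = 3^1 = 3
p_3^3 = 5^3 = 125
p_4^17 = 7^17 = 232630513987207
p_5^2 = 11^2 = 121
p_6^4 = 13^4 = 28561
p_7^10 = 17^10 = 2015993900449
p_8^2 = 19^2 = 361
Product = 438816691664748273483044582997099497250

438816691664748273483044582997099497250


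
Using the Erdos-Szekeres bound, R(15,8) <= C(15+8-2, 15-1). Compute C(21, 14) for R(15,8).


R(15,8) <= C(15+8-2, 15-1) = C(21, 14)
C(21, 14) = 21! / (14! * 7!)
= 116280

116280


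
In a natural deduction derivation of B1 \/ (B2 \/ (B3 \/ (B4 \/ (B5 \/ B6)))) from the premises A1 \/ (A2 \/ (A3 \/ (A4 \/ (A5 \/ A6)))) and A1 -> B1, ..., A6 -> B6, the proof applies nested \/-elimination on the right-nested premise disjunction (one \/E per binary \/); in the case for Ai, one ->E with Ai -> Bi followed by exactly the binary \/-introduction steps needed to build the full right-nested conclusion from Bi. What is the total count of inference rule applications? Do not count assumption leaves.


Constructive dilemma with 6 branches, all disjunctions right-nested:
- \/E: the premise has 5 binary \/, each eliminated once: 5 nodes.
- ->E: one per case (Ai with Ai -> Bi gives Bi): 6 nodes.
- \/I: in case i < n, Bi needs 1 step to form Bi \/ (B(i+1) \/ ...) and then i-1 steps to prepend B(i-1), ..., B1, i.e. i steps; in case i = n, B6 needs 5 prepend steps.
  \/I total = (1 + 2 + ... + 5) + 5 = 15 + 5 = 20 nodes.
Total = 5 + 6 + 20 = 31

31


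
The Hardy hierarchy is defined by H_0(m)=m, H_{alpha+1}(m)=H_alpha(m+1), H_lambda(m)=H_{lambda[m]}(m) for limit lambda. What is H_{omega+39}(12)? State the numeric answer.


H_{omega+39}(12):
Unwind the 39 successor steps: H_{omega+39}(12) = H_omega(12+39) = H_omega(51).
H_omega(m) = H_m(m) = m + m = 2m.
Result = 2 * 51 = 102

102


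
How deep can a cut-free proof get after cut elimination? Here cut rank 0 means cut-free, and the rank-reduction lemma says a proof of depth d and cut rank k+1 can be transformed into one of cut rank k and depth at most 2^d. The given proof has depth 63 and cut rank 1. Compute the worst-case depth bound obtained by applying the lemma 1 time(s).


Each rank reduction sends depth d to at most 2^d; cut rank r needs r reductions.
2_0(63) = 63
2_1(63) = 2^63 = 9223372036854775808
Cut-free depth bound = 9223372036854775808

9223372036854775808


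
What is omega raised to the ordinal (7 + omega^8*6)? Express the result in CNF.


omega^(7 + omega^8*6):
In ordinal addition a term is absorbed by a following term of strictly larger exponent: 0 < 8, so 7 + omega^8*6 = omega^8*6.
omega raised to a CNF ordinal is a single CNF term: Result = omega^(omega^8*6)

omega^(omega^8*6)


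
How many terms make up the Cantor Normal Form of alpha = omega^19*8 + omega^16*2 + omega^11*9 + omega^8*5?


CNF: omega^19*8 + omega^16*2 + omega^11*9 + omega^8*5
Count the summands separated by '+':
  term 1: omega^19*8
  term 2: omega^16*2
  term 3: omega^11*9
  term 4: omega^8*5
Total terms = 4

4


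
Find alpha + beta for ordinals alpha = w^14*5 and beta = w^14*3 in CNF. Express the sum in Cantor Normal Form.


Ordinal addition w^14*5 + w^14*3:
Both terms have the same exponent 14.
w^e*c + w^e*d = w^e*(c+d).
Result = w^14*(5+3) = w^14*8

w^14*8


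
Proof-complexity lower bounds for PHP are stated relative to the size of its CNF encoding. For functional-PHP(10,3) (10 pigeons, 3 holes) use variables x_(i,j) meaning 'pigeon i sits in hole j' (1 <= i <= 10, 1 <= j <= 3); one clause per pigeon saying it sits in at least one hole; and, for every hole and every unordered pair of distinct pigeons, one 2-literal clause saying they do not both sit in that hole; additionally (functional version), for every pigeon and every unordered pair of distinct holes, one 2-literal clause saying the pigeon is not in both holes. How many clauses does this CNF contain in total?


functional-PHP(10,3): 10 pigeons, 3 holes, 10*3 = 30 variables.
- pigeon clauses: one per pigeon -> 10 clauses
- hole clauses: 3 holes * C(10,2) = 3 * 45 -> 135 clauses
- functional clauses: 10 pigeons * C(3,2) = 10 * 3 -> 30 clauses
Total clauses = 10 + 135 + 30 = 175

175


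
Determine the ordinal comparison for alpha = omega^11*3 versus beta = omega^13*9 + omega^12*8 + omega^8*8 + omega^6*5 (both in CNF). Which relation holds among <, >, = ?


Compare term by term from highest exponent:
alpha = omega^11*3
beta = omega^13*9 + omega^12*8 + omega^8*8 + omega^6*5
Term 1: alpha has omega^11*3, beta has omega^13*9
Term 2: alpha has omega^0*0, beta has omega^12*8
Term 3: alpha has omega^0*0, beta has omega^8*8
Term 4: alpha has omega^0*0, beta has omega^6*5
Result: alpha < beta

alpha < beta


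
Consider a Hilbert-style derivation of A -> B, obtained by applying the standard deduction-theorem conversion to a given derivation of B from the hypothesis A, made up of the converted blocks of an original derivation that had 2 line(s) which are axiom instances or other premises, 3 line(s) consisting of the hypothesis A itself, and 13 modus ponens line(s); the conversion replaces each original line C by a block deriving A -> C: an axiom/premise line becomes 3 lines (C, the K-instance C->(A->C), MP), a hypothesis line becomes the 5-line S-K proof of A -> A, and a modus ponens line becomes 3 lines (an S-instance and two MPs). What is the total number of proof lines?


Deduction-theorem conversion, block by block:
- 2 axiom/premise lines -> 3 lines each = 6
- 3 hypothesis lines -> 5 lines each (identity proof A->A) = 15
- 13 MP lines -> 3 lines each (S-instance, MP, MP) = 39
Total = 6 + 15 + 39 = 60 lines.

60


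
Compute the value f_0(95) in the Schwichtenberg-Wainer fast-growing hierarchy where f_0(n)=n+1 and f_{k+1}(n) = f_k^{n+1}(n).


f_0(95) = 95 + 1 = 96

96


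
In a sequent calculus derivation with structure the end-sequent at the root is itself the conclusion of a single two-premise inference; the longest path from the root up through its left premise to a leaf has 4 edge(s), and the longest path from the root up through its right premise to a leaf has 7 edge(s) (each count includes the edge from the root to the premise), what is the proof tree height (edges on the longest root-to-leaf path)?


Longest path through the left premise: 4 edges (measured from the branching sequent)
Longest path through the right premise: 7 edges
Height of the subtree rooted at the branching sequent: max(4, 7) = 7
The branching sequent is the root itself.
Total height = 7

7


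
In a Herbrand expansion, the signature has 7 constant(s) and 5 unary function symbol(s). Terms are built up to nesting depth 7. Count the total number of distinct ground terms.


Herbrand terms by depth:
Depth 0: 7 constants
Depth 1: 35 new terms (running total: 42)
Depth 2: 175 new terms (running total: 217)
Depth 3: 875 new terms (running total: 1092)
Depth 4: 4375 new terms (running total: 5467)
Depth 5: 21875 new terms (running total: 27342)
Depth 6: 109375 new terms (running total: 136717)
Depth 7: 546875 new terms (running total: 683592)
Total distinct ground terms = 683592

683592


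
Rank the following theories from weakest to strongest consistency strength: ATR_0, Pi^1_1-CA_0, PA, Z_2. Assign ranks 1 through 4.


Ordering by consistency strength:
1. PA
2. ATR_0
3. Pi^1_1-CA_0
4. Z_2


ATR_0=2, Pi^1_1-CA_0=3, PA=1, Z_2=4


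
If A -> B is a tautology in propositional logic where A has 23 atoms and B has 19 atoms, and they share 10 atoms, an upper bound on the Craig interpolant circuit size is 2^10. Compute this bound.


Shared atoms = 10
Craig interpolant size bound = 2^10
= 1024

1024


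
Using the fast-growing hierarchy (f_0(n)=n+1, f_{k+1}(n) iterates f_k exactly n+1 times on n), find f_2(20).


f_2(20) = f_1^21(20)
f_1(m) = 2m + 1.
Iterating: f_1^k(n) = 2^k*(n+1) - 1.
f_2(20) = 2^21*(20+1) - 1 = 2097152*21 - 1 = 44040191

44040191


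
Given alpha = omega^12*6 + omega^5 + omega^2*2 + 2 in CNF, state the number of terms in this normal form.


CNF: omega^12*6 + omega^5 + omega^2*2 + 2
Count the summands separated by '+':
  term 1: omega^12*6
  term 2: omega^5
  term 3: omega^2*2
  term 4: 2
Total terms = 4

4


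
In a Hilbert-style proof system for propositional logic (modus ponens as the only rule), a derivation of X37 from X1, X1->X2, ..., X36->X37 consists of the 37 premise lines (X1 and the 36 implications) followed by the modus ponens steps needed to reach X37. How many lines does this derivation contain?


We have 37 premise lines: X1 and 36 implications.
Each implication is detached once by MP, giving 36 MP lines.
37 premise lines + 36 MP lines = 73 total lines.

73


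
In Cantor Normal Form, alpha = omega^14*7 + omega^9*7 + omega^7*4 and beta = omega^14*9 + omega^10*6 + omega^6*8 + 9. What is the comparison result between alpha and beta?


Compare term by term from highest exponent:
alpha = omega^14*7 + omega^9*7 + omega^7*4
beta = omega^14*9 + omega^10*6 + omega^6*8 + 9
Term 1: alpha has omega^14*7, beta has omega^14*9
Term 2: alpha has omega^9*7, beta has omega^10*6
Term 3: alpha has omega^7*4, beta has omega^6*8
Term 4: alpha has omega^0*0, beta has omega^0*9
Result: alpha < beta

alpha < beta


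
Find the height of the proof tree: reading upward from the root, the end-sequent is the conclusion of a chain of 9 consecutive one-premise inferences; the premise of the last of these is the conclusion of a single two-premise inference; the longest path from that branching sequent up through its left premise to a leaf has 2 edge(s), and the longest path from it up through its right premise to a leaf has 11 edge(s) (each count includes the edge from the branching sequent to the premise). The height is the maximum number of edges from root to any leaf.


Longest path through the left premise: 2 edges (measured from the branching sequent)
Longest path through the right premise: 11 edges
Height of the subtree rooted at the branching sequent: max(2, 11) = 11
The branching sequent sits 9 edges above the root (the chain of one-premise inferences), so height = 11 + 9 = 20

20


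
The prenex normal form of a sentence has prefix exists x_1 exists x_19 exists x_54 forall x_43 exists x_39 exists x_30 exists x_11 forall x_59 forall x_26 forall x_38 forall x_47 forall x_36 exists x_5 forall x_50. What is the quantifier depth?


Quantifier prefix has 14 quantifier symbols.
Quantifier depth = 14

14


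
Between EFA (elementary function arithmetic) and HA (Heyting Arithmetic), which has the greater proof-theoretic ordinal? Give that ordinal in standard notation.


Proof-theoretic ordinal of EFA (elementary function arithmetic): omega^3
Proof-theoretic ordinal of HA (Heyting Arithmetic): epsilon_0
Comparing: omega^3 < epsilon_0.
The larger ordinal is epsilon_0 (from HA (Heyting Arithmetic)).

epsilon_0


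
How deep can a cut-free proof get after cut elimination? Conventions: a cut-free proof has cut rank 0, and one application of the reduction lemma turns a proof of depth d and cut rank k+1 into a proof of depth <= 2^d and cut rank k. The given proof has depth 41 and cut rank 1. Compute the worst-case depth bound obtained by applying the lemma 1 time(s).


Each rank reduction sends depth d to at most 2^d; cut rank r needs r reductions.
2_0(41) = 41
2_1(41) = 2^41 = 2199023255552
Cut-free depth bound = 2199023255552

2199023255552


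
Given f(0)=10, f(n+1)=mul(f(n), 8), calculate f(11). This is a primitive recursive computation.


f(0) = 10
f(1) = mul(f(0), 8) = mul(10, 8) = 80
f(2) = mul(f(1), 8) = mul(80, 8) = 640
f(3) = mul(f(2), 8) = mul(640, 8) = 5120
f(4) = mul(f(3), 8) = mul(5120, 8) = 40960
f(5) = mul(f(4), 8) = mul(40960, 8) = 327680
f(6) = mul(f(5), 8) = mul(327680, 8) = 2621440
f(7) = mul(f(6), 8) = mul(2621440, 8) = 20971520
f(8) = mul(f(7), 8) = mul(20971520, 8) = 167772160
f(9) = mul(f(8), 8) = mul(167772160, 8) = 1342177280
f(10) = mul(f(9), 8) = mul(1342177280, 8) = 10737418240
f(11) = mul(f(10), 8) = mul(10737418240, 8) = 85899345920


85899345920


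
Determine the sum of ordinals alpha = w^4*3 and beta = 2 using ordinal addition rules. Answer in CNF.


Ordinal addition w^4*3 + 2:
Leading exponent of alpha (4) > leading exponent of beta (0).
Since alpha's term has higher exponent than beta's leading term,
the sum is simply alpha followed by beta.
Result = w^4*3 + 2

w^4*3 + 2


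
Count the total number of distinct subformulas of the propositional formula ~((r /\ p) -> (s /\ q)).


Formula: ~((r /\ p) -> (s /\ q))
Subformulas found:
  1. q
  2. s
  3. r
  4. p
  5. (s /\ q)
  6. (r /\ p)
  7. ((r /\ p) -> (s /\ q))
  8. ~((r /\ p) -> (s /\ q))
Total distinct subformulas = 8

8


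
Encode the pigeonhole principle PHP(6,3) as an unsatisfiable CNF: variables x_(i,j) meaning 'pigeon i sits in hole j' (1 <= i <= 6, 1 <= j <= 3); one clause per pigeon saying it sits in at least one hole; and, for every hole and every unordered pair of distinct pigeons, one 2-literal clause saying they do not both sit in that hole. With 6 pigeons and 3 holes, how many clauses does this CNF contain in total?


PHP(6,3): 6 pigeons, 3 holes, 6*3 = 18 variables.
- pigeon clauses: one per pigeon -> 6 clauses
- hole clauses: 3 holes * C(6,2) = 3 * 15 -> 45 clauses
Total clauses = 6 + 45 = 51

51


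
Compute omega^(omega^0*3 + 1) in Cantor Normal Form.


omega^(omega^0*3 + 1):
omega^0 = 1, so the exponent is 3 + 1 = 4 (finite ordinal addition).
Result = omega^4, already a single CNF term.

omega^4


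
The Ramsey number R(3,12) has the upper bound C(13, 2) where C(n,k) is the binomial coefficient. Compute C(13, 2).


R(3,12) <= C(3+12-2, 3-1) = C(13, 2)
C(13, 2) = 13! / (2! * 11!)
= 78

78


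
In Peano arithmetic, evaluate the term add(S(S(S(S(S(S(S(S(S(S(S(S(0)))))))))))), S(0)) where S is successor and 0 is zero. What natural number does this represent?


add(S^12(0), S^1(0)):
S^12(0) = 12
S^1(0) = 1
12 + 1 = 13

13


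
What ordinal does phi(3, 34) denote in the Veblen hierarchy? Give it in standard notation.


phi(3, 34):
phi(3, beta) = eta_beta (the beta-th eta number, fixed point of zeta).
phi(3, 34) = eta_34

eta_34


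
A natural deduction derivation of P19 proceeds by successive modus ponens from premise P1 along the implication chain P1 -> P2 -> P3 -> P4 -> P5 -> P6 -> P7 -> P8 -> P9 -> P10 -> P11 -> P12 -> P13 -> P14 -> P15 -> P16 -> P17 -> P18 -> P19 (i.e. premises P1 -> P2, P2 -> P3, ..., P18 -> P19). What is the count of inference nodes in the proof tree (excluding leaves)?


We have a chain: P1 -> P2 -> P3 -> P4 -> P5 -> P6 -> P7 -> P8 -> P9 -> P10 -> P11 -> P12 -> P13 -> P14 -> P15 -> P16 -> P17 -> P18 -> P19.
Each modus ponens application produces the next variable.
The chain has 19 propositions, so 19-1 = 18 modus ponens steps.
Total inference nodes = 18

18


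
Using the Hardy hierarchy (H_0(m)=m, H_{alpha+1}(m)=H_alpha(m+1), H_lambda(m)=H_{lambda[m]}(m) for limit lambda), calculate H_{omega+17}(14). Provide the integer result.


H_{omega+17}(14):
Unwind the 17 successor steps: H_{omega+17}(14) = H_omega(14+17) = H_omega(31).
H_omega(m) = H_m(m) = m + m = 2m.
Result = 2 * 31 = 62

62


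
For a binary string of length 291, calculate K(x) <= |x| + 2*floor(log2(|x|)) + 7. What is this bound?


floor(log2(291)) = 8
2 * 8 = 16
K(x) <= 291 + 16 + 7 = 314

314


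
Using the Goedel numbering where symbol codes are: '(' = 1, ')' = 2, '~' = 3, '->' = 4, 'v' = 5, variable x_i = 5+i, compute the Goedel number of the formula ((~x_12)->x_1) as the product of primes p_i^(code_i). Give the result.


Formula: ((~x_12)->x_1)
Symbol codes: [1, 1, 3, 17, 2, 4, 6, 2]
Primes: [2, 3, 5, 7, 11, 13, 17, 19]
p_1^1 = 2^1 = 2
p_2^1 = 3^1 = 3
p_3^3 = 5^3 = 125
p_4^17 = 7^17 = 232630513987207
p_5^2 = 11^2 = 121
p_6^4 = 13^4 = 28561
p_7^6 = 17^6 = 24137569
p_8^2 = 19^2 = 361
Product = 5253968363223001083356815447577250

5253968363223001083356815447577250


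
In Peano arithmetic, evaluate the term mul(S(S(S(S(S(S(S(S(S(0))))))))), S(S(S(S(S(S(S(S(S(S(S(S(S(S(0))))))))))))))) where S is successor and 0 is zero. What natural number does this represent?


mul(S^9(0), S^14(0)):
S^9(0) = 9
S^14(0) = 14
9 * 14 = 126

126


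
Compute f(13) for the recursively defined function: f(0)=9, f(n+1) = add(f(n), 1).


f(0) = 9
f(1) = add(f(0), 1) = add(9, 1) = 10
f(2) = add(f(1), 1) = add(10, 1) = 11
f(3) = add(f(2), 1) = add(11, 1) = 12
f(4) = add(f(3), 1) = add(12, 1) = 13
f(5) = add(f(4), 1) = add(13, 1) = 14
f(6) = add(f(5), 1) = add(14, 1) = 15
f(7) = add(f(6), 1) = add(15, 1) = 16
f(8) = add(f(7), 1) = add(16, 1) = 17
f(9) = add(f(8), 1) = add(17, 1) = 18
f(10) = add(f(9), 1) = add(18, 1) = 19
f(11) = add(f(10), 1) = add(19, 1) = 20
f(12) = add(f(11), 1) = add(20, 1) = 21
f(13) = add(f(12), 1) = add(21, 1) = 22


22


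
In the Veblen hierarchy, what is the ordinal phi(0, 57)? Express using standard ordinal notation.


phi(0, 57):
phi(0, beta) = omega^beta by definition.
phi(0, 57) = omega^57

omega^57


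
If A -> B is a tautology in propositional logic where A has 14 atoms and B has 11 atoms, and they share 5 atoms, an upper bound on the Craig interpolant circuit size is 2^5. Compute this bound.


Shared atoms = 5
Craig interpolant size bound = 2^5
= 32

32


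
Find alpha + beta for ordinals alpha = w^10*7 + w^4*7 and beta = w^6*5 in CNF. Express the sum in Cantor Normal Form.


Ordinal addition (w^10*7 + w^4*7) + w^6*5:
alpha's leading term has exponent 10 > beta's exponent 6, so it survives.
alpha's tail term has exponent 4 < beta's exponent 6, so it is absorbed by beta.
In ordinal addition, any term followed by a strictly larger-exponent term is absorbed.
Result = w^10*7 + w^6*5

w^10*7 + w^6*5


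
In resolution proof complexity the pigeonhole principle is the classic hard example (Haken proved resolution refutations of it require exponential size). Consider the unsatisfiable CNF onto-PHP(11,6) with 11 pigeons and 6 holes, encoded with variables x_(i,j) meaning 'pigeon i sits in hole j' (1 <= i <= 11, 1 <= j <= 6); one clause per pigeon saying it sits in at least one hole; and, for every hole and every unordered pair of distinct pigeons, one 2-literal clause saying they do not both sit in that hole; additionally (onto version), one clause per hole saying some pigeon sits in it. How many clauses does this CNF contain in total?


onto-PHP(11,6): 11 pigeons, 6 holes, 11*6 = 66 variables.
- pigeon clauses: one per pigeon -> 11 clauses
- hole clauses: 6 holes * C(11,2) = 6 * 55 -> 330 clauses
- onto clauses: one per hole -> 6 clauses
Total clauses = 11 + 330 + 6 = 347

347


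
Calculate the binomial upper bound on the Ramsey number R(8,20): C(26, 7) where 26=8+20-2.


R(8,20) <= C(8+20-2, 8-1) = C(26, 7)
C(26, 7) = 26! / (7! * 19!)
= 657800

657800


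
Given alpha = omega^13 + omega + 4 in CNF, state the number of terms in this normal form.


CNF: omega^13 + omega + 4
Count the summands separated by '+':
  term 1: omega^13
  term 2: omega
  term 3: 4
Total terms = 3

3


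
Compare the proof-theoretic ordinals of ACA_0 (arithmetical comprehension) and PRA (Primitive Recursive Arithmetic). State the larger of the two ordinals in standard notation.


Proof-theoretic ordinal of ACA_0 (arithmetical comprehension): epsilon_0
Proof-theoretic ordinal of PRA (Primitive Recursive Arithmetic): omega^omega
Comparing: omega^omega < epsilon_0.
The larger ordinal is epsilon_0 (from ACA_0 (arithmetical comprehension)).

epsilon_0


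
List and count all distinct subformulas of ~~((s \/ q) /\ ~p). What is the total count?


Formula: ~~((s \/ q) /\ ~p)
Subformulas found:
  1. q
  2. s
  3. p
  4. ~p
  5. (s \/ q)
  6. ((s \/ q) /\ ~p)
  7. ~((s \/ q) /\ ~p)
  8. ~~((s \/ q) /\ ~p)
Total distinct subformulas = 8

8


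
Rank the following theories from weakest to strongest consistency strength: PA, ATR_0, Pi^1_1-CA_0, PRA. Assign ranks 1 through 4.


Ordering by consistency strength:
1. PRA
2. PA
3. ATR_0
4. Pi^1_1-CA_0


PA=2, ATR_0=3, Pi^1_1-CA_0=4, PRA=1


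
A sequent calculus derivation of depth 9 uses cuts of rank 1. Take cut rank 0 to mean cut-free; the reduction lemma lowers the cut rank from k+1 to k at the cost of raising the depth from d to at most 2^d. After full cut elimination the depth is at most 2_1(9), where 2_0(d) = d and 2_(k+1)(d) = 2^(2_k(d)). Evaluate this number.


Each rank reduction sends depth d to at most 2^d; cut rank r needs r reductions.
2_0(9) = 9
2_1(9) = 2^9 = 512
Cut-free depth bound = 512

512


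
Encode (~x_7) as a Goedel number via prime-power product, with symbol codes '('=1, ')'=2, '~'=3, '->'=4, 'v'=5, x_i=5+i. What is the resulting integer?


Formula: (~x_7)
Symbol codes: [1, 3, 12, 2]
Primes: [2, 3, 5, 7]
p_1^1 = 2^1 = 2
p_2^3 = 3^3 = 27
p_3^12 = 5^12 = 244140625
p_4^2 = 7^2 = 49
Product = 645996093750

645996093750


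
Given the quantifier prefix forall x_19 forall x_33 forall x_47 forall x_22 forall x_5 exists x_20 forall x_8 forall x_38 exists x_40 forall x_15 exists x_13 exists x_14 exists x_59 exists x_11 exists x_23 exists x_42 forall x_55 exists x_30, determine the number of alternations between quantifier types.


Walk the prefix and count type changes:
  position 1: forall -> forall
  position 2: forall -> forall
  position 3: forall -> forall
  position 4: forall -> forall
  position 5: forall -> exists <-- alternation
  position 6: exists -> forall <-- alternation
  position 7: forall -> forall
  position 8: forall -> exists <-- alternation
  position 9: exists -> forall <-- alternation
  position 10: forall -> exists <-- alternation
  position 11: exists -> exists
  position 12: exists -> exists
  position 13: exists -> exists
  position 14: exists -> exists
  position 15: exists -> exists
  position 16: exists -> forall <-- alternation
  position 17: forall -> exists <-- alternation
Total alternations = 7

7


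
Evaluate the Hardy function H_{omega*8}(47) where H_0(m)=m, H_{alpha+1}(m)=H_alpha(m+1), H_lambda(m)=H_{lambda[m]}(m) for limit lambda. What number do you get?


H_{omega*8}(47):
For the Hardy hierarchy, H_{omega*k}(n) = 2^k * n.
2^8 = 256.
256 * 47 = 12032

12032


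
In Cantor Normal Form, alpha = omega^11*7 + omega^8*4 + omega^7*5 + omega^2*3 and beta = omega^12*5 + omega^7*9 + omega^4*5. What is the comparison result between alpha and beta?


Compare term by term from highest exponent:
alpha = omega^11*7 + omega^8*4 + omega^7*5 + omega^2*3
beta = omega^12*5 + omega^7*9 + omega^4*5
Term 1: alpha has omega^11*7, beta has omega^12*5
Term 2: alpha has omega^8*4, beta has omega^7*9
Term 3: alpha has omega^7*5, beta has omega^4*5
Term 4: alpha has omega^2*3, beta has omega^0*0
Result: alpha < beta

alpha < beta


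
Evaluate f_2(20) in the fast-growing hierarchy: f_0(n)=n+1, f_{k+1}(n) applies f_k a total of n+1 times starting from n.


f_2(20) = f_1^21(20)
f_1(m) = 2m + 1.
Iterating: f_1^k(n) = 2^k*(n+1) - 1.
f_2(20) = 2^21*(20+1) - 1 = 2097152*21 - 1 = 44040191

44040191


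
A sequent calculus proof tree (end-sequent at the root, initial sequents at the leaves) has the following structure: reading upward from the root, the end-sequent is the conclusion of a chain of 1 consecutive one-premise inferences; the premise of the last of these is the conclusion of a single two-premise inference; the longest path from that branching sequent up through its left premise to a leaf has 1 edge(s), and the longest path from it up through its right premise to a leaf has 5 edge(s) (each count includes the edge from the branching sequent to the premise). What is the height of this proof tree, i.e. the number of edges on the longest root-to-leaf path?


Longest path through the left premise: 1 edges (measured from the branching sequent)
Longest path through the right premise: 5 edges
Height of the subtree rooted at the branching sequent: max(1, 5) = 5
The branching sequent sits 1 edges above the root (the chain of one-premise inferences), so height = 5 + 1 = 6

6


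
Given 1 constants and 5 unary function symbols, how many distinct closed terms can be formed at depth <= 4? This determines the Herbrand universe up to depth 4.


Herbrand terms by depth:
Depth 0: 1 constants
Depth 1: 5 new terms (running total: 6)
Depth 2: 25 new terms (running total: 31)
Depth 3: 125 new terms (running total: 156)
Depth 4: 625 new terms (running total: 781)
Total distinct ground terms = 781

781


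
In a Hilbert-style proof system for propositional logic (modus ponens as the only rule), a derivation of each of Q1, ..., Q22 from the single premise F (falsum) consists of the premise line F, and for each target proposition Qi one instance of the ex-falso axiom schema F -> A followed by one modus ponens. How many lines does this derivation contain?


Ex falso, line by line:
- 1 premise line (F)
- 22 targets, each needing 1 axiom instance (F -> Qi) + 1 MP = 2 lines: 2 * 22 = 44
Total = 1 + 44 = 45 lines.

45


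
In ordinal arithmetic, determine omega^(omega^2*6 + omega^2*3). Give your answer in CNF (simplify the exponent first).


omega^(omega^2*6 + omega^2*3):
Both terms of the exponent have the same exponent 2, so they merge: omega^2*6 + omega^2*3 = omega^2*(6+3) = omega^2*9.
omega raised to a CNF ordinal is a single CNF term: Result = omega^(omega^2*9)

omega^(omega^2*9)


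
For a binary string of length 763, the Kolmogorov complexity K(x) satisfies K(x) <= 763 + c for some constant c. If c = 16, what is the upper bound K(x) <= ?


K(x) <= |x| + c = 763 + 16 = 779

779


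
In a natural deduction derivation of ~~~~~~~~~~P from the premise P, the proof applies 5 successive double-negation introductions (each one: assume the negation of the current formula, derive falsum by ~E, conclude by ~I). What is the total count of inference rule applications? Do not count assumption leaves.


Each double-negation introduction (from C infer ~~C) uses 2 inference nodes: one ~E (C and ~C give falsum) and one ~I (discharge ~C).
5 double negations = 5 * 2 = 10 inference nodes.

10
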